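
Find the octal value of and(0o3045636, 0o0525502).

0o0005402

AND each oct digit independently (no carries):
  3&0=0, 0&5=0, 4&2=0, 5&5=5, 6&5=4, 3&0=0, 6&2=2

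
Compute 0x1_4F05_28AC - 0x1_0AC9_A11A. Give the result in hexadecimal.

0x443B8792

Subtract column by column in base 16:
  C-A → 2
  A-1 → 9
  8-1 → 7
  2-A → 8 (borrow)
  5-9-1 → B (borrow)
  0-C-1 → 3 (borrow)
  F-A-1 → 4
  4-0 → 4
  1-1 → 0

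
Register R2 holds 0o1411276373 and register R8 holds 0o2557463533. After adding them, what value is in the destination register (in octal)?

Add column by column in base 8, right to left:
  3+3 = 6
  7+3 = 2 carry 1
  3+5+1 = 1 carry 1
  6+3+1 = 2 carry 1
  7+6+1 = 6 carry 1
  2+4+1 = 7
  1+7 = 0 carry 1
  1+5+1 = 7
  4+5 = 1 carry 1
  1+2+1 = 4

0o4170762126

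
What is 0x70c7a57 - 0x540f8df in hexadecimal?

Subtract column by column in base 16:
  7-f → 8 (borrow)
  5-d-1 → 7 (borrow)
  a-8-1 → 1
  7-f → 8 (borrow)
  c-0-1 → b
  0-4 → c (borrow)
  7-5-1 → 1

0x1cb8178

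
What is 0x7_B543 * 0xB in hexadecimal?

0x54C9E1

Multiply each base-16 digit by 11, carrying:
  3×11 = 33 → write 1 carry 2
  4×11+2 = 46 → write E carry 2
  5×11+2 = 57 → write 9 carry 3
  B×11+3 = 124 → write C carry 7
  7×11+7 = 84 → write 4 carry 5
  remaining carry: 5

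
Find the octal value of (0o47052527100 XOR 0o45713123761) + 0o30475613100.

0o33437217761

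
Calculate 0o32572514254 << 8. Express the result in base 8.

0o15275246126000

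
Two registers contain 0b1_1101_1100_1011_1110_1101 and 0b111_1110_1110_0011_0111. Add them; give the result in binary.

0b1001011011101000100100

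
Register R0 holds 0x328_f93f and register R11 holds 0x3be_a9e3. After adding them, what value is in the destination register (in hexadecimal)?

Add column by column in base 16, right to left:
  f+3 = 2 carry 1
  3+e+1 = 2 carry 1
  9+9+1 = 3 carry 1
  f+a+1 = a carry 1
  8+e+1 = 7 carry 1
  2+b+1 = e
  3+3 = 6

0x6e7a322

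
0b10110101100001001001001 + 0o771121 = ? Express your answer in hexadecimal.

0x5eb49a

0b10110101100001001001001 = 0x5ac249 in hexadecimal.
0o771121 = 0x3f251 in hexadecimal.
Add column by column in base 16, right to left:
  9+1 = a
  4+5 = 9
  2+2 = 4
  c+f = b carry 1
  a+3+1 = e
  5+0 = 5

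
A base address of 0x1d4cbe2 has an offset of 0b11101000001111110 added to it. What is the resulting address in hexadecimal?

0b11101000001111110 = 0x1d07e in hexadecimal.
Add column by column in base 16, right to left:
  2+e = 0 carry 1
  e+7+1 = 6 carry 1
  b+0+1 = c
  c+d = 9 carry 1
  4+1+1 = 6
  d+0 = d
  1+0 = 1

0x1d69c60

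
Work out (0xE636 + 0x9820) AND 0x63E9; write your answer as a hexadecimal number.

0x6240

Add column by column in base 16, right to left:
  6+0 = 6
  3+2 = 5
  6+8 = E
  E+9 = 7 carry 1
  final carry 1
Sum = 0x17E56; now AND with 0x63E9:
  1&0=0, 7&6=6, E&3=2, 5&E=4, 6&9=0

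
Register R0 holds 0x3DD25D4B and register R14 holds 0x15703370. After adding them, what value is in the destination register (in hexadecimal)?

Add column by column in base 16, right to left:
  B+0 = B
  4+7 = B
  D+3 = 0 carry 1
  5+3+1 = 9
  2+0 = 2
  D+7 = 4 carry 1
  D+5+1 = 3 carry 1
  3+1+1 = 5

0x534290BB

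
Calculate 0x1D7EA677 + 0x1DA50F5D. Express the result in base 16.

Add column by column in base 16, right to left:
  7+D = 4 carry 1
  7+5+1 = D
  6+F = 5 carry 1
  A+0+1 = B
  E+5 = 3 carry 1
  7+A+1 = 2 carry 1
  D+D+1 = B carry 1
  1+1+1 = 3

0x3B23B5D4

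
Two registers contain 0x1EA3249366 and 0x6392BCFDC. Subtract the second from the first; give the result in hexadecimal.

0x1869F8C38A

Subtract column by column in base 16:
  6-C → A (borrow)
  6-D-1 → 8 (borrow)
  3-F-1 → 3 (borrow)
  9-C-1 → C (borrow)
  4-B-1 → 8 (borrow)
  2-2-1 → F (borrow)
  3-9-1 → 9 (borrow)
  A-3-1 → 6
  E-6 → 8
  1-0 → 1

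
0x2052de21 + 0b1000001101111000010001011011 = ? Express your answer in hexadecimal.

0x288a627c

0b1000001101111000010001011011 = 0x837845b in hexadecimal.
Add column by column in base 16, right to left:
  1+b = c
  2+5 = 7
  e+4 = 2 carry 1
  d+8+1 = 6 carry 1
  2+7+1 = a
  5+3 = 8
  0+8 = 8
  2+0 = 2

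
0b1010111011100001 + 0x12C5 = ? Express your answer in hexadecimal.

0b1010111011100001 = 0xAEE1 in hexadecimal.
Add column by column in base 16, right to left:
  1+5 = 6
  E+C = A carry 1
  E+2+1 = 1 carry 1
  A+1+1 = C

0xC1A6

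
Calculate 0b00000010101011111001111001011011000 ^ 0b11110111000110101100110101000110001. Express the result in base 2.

0b11110101101101010101001100011101001

XOR bit by bit (1 where the bits differ):
  00000010101011111001111001011011000
^ 11110111000110101100110101000110001
= 11110101101101010101001100011101001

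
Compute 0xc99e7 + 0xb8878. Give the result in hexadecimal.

Add column by column in base 16, right to left:
  7+8 = f
  e+7 = 5 carry 1
  9+8+1 = 2 carry 1
  9+8+1 = 2 carry 1
  c+b+1 = 8 carry 1
  final carry 1

0x18225f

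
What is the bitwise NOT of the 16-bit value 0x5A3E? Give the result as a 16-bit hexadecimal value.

0xA5C1

Each hex digit d becomes F−d:
  5→A, A→5, 3→C, E→1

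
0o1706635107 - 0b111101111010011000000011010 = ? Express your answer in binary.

0b111010111100000101000101101

0o1706635107 = 0b1111000110110011101001000111 in binary.
Subtract column by column in base 2:
  1-0 → 1
  1-1 → 0
  1-0 → 1
  0-1 → 1 (borrow)
  0-1-1 → 0 (borrow)
  0-0-1 → 1 (borrow)
  1-0-1 → 0
  0-0 → 0
  0-0 → 0
  1-0 → 1
  0-0 → 0
  1-0 → 1
  1-1 → 0
  1-1 → 0
  0-0 → 0
  0-0 → 0
  1-1 → 0
  1-0 → 1
  0-1 → 1 (borrow)
  1-1-1 → 1 (borrow)
  1-1-1 → 1 (borrow)
  0-1-1 → 0 (borrow)
  0-0-1 → 1 (borrow)
  0-1-1 → 0 (borrow)
  1-1-1 → 1 (borrow)
  1-1-1 → 1 (borrow)
  1-1-1 → 1 (borrow)
  1-0-1 → 0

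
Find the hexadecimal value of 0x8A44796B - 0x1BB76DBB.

0x6E8D0BB0

Subtract column by column in base 16:
  B-B → 0
  6-B → B (borrow)
  9-D-1 → B (borrow)
  7-6-1 → 0
  4-7 → D (borrow)
  4-B-1 → 8 (borrow)
  A-B-1 → E (borrow)
  8-1-1 → 6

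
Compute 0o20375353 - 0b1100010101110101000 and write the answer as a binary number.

0b1110111100111101000011

0o20375353 = 0b10000011111101011101011 in binary.
Subtract column by column in base 2:
  1-0 → 1
  1-0 → 1
  0-0 → 0
  1-1 → 0
  0-0 → 0
  1-1 → 0
  1-0 → 1
  1-1 → 0
  0-1 → 1 (borrow)
  1-1-1 → 1 (borrow)
  0-0-1 → 1 (borrow)
  1-1-1 → 1 (borrow)
  1-0-1 → 0
  1-1 → 0
  1-0 → 1
  1-0 → 1
  1-0 → 1
  0-1 → 1 (borrow)
  0-1-1 → 0 (borrow)
  0-0-1 → 1 (borrow)
  0-0-1 → 1 (borrow)
  0-0-1 → 1 (borrow)
  1-0-1 → 0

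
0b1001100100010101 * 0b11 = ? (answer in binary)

Multiply each base-2 digit by 3, carrying:
  1×3 = 3 → write 1 carry 1
  0×3+1 = 1 → write 1
  1×3 = 3 → write 1 carry 1
  0×3+1 = 1 → write 1
  1×3 = 3 → write 1 carry 1
  0×3+1 = 1 → write 1
  0×3 = 0 → write 0
  0×3 = 0 → write 0
  1×3 = 3 → write 1 carry 1
  0×3+1 = 1 → write 1
  0×3 = 0 → write 0
  1×3 = 3 → write 1 carry 1
  1×3+1 = 4 → write 0 carry 2
  0×3+2 = 2 → write 0 carry 1
  0×3+1 = 1 → write 1
  1×3 = 3 → write 1 carry 1
  remaining carry: 1

0b11100101100111111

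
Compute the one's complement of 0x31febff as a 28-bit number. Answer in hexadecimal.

Each hex digit d becomes f−d:
  3→c, 1→e, f→0, e→1, b→4, f→0, f→0

0xce01400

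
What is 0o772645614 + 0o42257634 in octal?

Add column by column in base 8, right to left:
  4+4 = 0 carry 1
  1+3+1 = 5
  6+6 = 4 carry 1
  5+7+1 = 5 carry 1
  4+5+1 = 2 carry 1
  6+2+1 = 1 carry 1
  2+2+1 = 5
  7+4 = 3 carry 1
  7+0+1 = 0 carry 1
  final carry 1

0o1035125450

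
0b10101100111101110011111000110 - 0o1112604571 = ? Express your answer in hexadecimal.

0b10101100111101110011111000110 = 0x159ee7c6 in hexadecimal.
0o1112604571 = 0x92b0979 in hexadecimal.
Subtract column by column in base 16:
  6-9 → d (borrow)
  c-7-1 → 4
  7-9 → e (borrow)
  e-0-1 → d
  e-b → 3
  9-2 → 7
  5-9 → c (borrow)
  1-0-1 → 0

0xc73de4d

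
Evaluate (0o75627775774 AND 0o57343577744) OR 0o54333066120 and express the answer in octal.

0o75627775774 AND 0o57343577744 = 0o55203575744.
Then OR with 0o54333066120.

0o55333577764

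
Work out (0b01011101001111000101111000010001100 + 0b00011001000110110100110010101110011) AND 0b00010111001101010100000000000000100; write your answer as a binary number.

0b10110000101010000000000000000100

Add column by column in base 2, right to left:
  0+1 = 1
  0+1 = 1
  1+0 = 1
  1+0 = 1
  0+1 = 1
  0+1 = 1
  0+1 = 1
  1+0 = 1
  0+1 = 1
  0+0 = 0
  0+1 = 1
  0+0 = 0
  1+0 = 1
  1+1 = 0 carry 1
  1+1+1 = 1 carry 1
  1+0+1 = 0 carry 1
  0+0+1 = 1
  1+1 = 0 carry 1
  0+0+1 = 1
  0+1 = 1
  0+1 = 1
  1+0 = 1
  1+1 = 0 carry 1
  1+1+1 = 1 carry 1
  1+0+1 = 0 carry 1
  0+0+1 = 1
  0+0 = 0
  1+1 = 0 carry 1
  0+0+1 = 1
  1+0 = 1
  1+1 = 0 carry 1
  1+1+1 = 1 carry 1
  0+0+1 = 1
  1+0 = 1
Sum = 0b1110110010101111010101010111111111; now AND with 0b00010111001101010100000000000000100:
  01110110010101111010101010111111111
& 00010111001101010100000000000000100
= 00010110000101010000000000000000100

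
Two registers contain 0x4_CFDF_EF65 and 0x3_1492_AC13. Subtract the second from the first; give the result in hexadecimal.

0x1BB4D4352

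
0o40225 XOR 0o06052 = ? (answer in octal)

XOR each oct digit independently (no carries):
  4^0=4, 0^6=6, 2^0=2, 2^5=7, 5^2=7

0o46277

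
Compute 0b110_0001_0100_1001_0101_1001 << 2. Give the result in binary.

Left shift by 2: append 2 zero bits.

0b1100001010010010101100100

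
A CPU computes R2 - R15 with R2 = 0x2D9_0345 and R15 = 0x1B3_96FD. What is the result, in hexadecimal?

Subtract column by column in base 16:
  5-D → 8 (borrow)
  4-F-1 → 4 (borrow)
  3-6-1 → C (borrow)
  0-9-1 → 6 (borrow)
  9-3-1 → 5
  D-B → 2
  2-1 → 1

0x1256C48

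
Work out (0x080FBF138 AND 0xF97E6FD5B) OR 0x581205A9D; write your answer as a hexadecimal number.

0x581E2FB9D

0x080FBF138 AND 0xF97E6FD5B = 0x080E2F118.
Then OR with 0x581205A9D.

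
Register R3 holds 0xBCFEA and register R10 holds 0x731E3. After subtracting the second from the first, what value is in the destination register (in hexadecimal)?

0x49E07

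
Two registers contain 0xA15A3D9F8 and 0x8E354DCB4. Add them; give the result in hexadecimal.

0x12F8F8B6AC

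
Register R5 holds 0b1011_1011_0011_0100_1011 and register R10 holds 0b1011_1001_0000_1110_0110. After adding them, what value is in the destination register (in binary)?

0b101110100010000110001

Add column by column in base 2, right to left:
  1+0 = 1
  1+1 = 0 carry 1
  0+1+1 = 0 carry 1
  1+0+1 = 0 carry 1
  0+0+1 = 1
  0+1 = 1
  1+1 = 0 carry 1
  0+1+1 = 0 carry 1
  1+0+1 = 0 carry 1
  1+0+1 = 0 carry 1
  0+0+1 = 1
  0+0 = 0
  1+1 = 0 carry 1
  1+0+1 = 0 carry 1
  0+0+1 = 1
  1+1 = 0 carry 1
  1+1+1 = 1 carry 1
  1+1+1 = 1 carry 1
  0+0+1 = 1
  1+1 = 0 carry 1
  final carry 1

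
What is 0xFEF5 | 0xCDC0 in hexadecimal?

OR each hex digit independently (no carries):
  F|C=F, E|D=F, F|C=F, 5|0=5

0xFFF5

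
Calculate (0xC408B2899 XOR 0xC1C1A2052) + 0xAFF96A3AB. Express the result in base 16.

First 0xC408B2899 XOR 0xC1C1A2052 = 0x05C9108CB.
Add column by column in base 16, right to left:
  B+B = 6 carry 1
  C+A+1 = 7 carry 1
  8+3+1 = C
  0+A = A
  1+6 = 7
  9+9 = 2 carry 1
  C+F+1 = C carry 1
  5+F+1 = 5 carry 1
  0+A+1 = B

0xB5C27AC76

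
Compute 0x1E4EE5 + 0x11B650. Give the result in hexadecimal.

0x300535

Add column by column in base 16, right to left:
  5+0 = 5
  E+5 = 3 carry 1
  E+6+1 = 5 carry 1
  4+B+1 = 0 carry 1
  E+1+1 = 0 carry 1
  1+1+1 = 3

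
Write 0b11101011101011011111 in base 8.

Group the bits in threes: 011 101 011 101 011 011 111 → 3535337.

0o3535337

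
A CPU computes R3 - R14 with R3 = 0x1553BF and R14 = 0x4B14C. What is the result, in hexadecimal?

Subtract column by column in base 16:
  F-C → 3
  B-4 → 7
  3-1 → 2
  5-B → A (borrow)
  5-4-1 → 0
  1-0 → 1

0x10A273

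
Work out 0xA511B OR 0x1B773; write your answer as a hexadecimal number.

0xBF77B

OR each hex digit independently (no carries):
  A|1=B, 5|B=F, 1|7=7, 1|7=7, B|3=B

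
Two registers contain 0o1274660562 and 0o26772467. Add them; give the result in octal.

0o1323653251

Add column by column in base 8, right to left:
  2+7 = 1 carry 1
  6+6+1 = 5 carry 1
  5+4+1 = 2 carry 1
  0+2+1 = 3
  6+7 = 5 carry 1
  6+7+1 = 6 carry 1
  4+6+1 = 3 carry 1
  7+2+1 = 2 carry 1
  2+0+1 = 3
  1+0 = 1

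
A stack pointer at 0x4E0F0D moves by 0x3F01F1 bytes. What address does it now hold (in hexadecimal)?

Add column by column in base 16, right to left:
  D+1 = E
  0+F = F
  F+1 = 0 carry 1
  0+0+1 = 1
  E+F = D carry 1
  4+3+1 = 8

0x8D10FE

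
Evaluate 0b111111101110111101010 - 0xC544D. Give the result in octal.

0b111111101110111101010 = 0o7756752 in octal.
0xC544D = 0o3052115 in octal.
Subtract column by column in base 8:
  2-5 → 5 (borrow)
  5-1-1 → 3
  7-1 → 6
  6-2 → 4
  5-5 → 0
  7-0 → 7
  7-3 → 4

0o4704635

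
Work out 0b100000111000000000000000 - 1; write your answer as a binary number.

The trailing 15 digits are 0, so subtracting 1 borrows through: they become 1 and the next digit up decrements.

0b100000110111111111111111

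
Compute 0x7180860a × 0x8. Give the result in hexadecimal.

0x38c043050

Multiply each base-16 digit by 8, carrying:
  a×8 = 80 → write 0 carry 5
  0×8+5 = 5 → write 5
  6×8 = 48 → write 0 carry 3
  8×8+3 = 67 → write 3 carry 4
  0×8+4 = 4 → write 4
  8×8 = 64 → write 0 carry 4
  1×8+4 = 12 → write c
  7×8 = 56 → write 8 carry 3
  remaining carry: 3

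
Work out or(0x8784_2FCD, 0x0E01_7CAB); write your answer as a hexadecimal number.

OR each hex digit independently (no carries):
  8|0=8, 7|E=F, 8|0=8, 4|1=5, 2|7=7, F|C=F, C|A=E, D|B=F

0x8F857FEF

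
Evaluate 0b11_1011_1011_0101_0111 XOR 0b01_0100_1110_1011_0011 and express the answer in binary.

0b101111010111100100

XOR bit by bit (1 where the bits differ):
  111011101101010111
^ 010100111010110011
= 101111010111100100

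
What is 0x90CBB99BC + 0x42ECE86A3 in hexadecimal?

Add column by column in base 16, right to left:
  C+3 = F
  B+A = 5 carry 1
  9+6+1 = 0 carry 1
  9+8+1 = 2 carry 1
  B+E+1 = A carry 1
  B+C+1 = 8 carry 1
  C+E+1 = B carry 1
  0+2+1 = 3
  9+4 = D

0xD3B8A205F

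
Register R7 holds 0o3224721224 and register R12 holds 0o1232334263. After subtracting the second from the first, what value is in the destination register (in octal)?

Subtract column by column in base 8:
  4-3 → 1
  2-6 → 4 (borrow)
  2-2-1 → 7 (borrow)
  1-4-1 → 4 (borrow)
  2-3-1 → 6 (borrow)
  7-3-1 → 3
  4-2 → 2
  2-3 → 7 (borrow)
  2-2-1 → 7 (borrow)
  3-1-1 → 1

0o1772364741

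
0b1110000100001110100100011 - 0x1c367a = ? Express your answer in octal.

0o151363251

0b1110000100001110100100011 = 0o160416443 in octal.
0x1c367a = 0o7033172 in octal.
Subtract column by column in base 8:
  3-2 → 1
  4-7 → 5 (borrow)
  4-1-1 → 2
  6-3 → 3
  1-3 → 6 (borrow)
  4-0-1 → 3
  0-7 → 1 (borrow)
  6-0-1 → 5
  1-0 → 1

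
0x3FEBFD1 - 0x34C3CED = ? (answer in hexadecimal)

Subtract column by column in base 16:
  1-D → 4 (borrow)
  D-E-1 → E (borrow)
  F-C-1 → 2
  B-3 → 8
  E-C → 2
  F-4 → B
  3-3 → 0

0xB282E4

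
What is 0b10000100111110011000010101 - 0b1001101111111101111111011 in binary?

Subtract column by column in base 2:
  1-1 → 0
  0-1 → 1 (borrow)
  1-0-1 → 0
  0-1 → 1 (borrow)
  1-1-1 → 1 (borrow)
  0-1-1 → 0 (borrow)
  0-1-1 → 0 (borrow)
  0-1-1 → 0 (borrow)
  0-1-1 → 0 (borrow)
  1-1-1 → 1 (borrow)
  1-0-1 → 0
  0-1 → 1 (borrow)
  0-1-1 → 0 (borrow)
  1-1-1 → 1 (borrow)
  1-1-1 → 1 (borrow)
  1-1-1 → 1 (borrow)
  1-1-1 → 1 (borrow)
  1-1-1 → 1 (borrow)
  0-1-1 → 0 (borrow)
  0-0-1 → 1 (borrow)
  1-1-1 → 1 (borrow)
  0-1-1 → 0 (borrow)
  0-0-1 → 1 (borrow)
  0-0-1 → 1 (borrow)
  0-1-1 → 0 (borrow)
  1-0-1 → 0

0b110110111110101000011010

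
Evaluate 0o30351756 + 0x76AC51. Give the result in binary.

0b110110001000000000111111

0o30351756 = 0b11000011101001111101110 in binary.
0x76AC51 = 0b11101101010110001010001 in binary.
Add column by column in base 2, right to left:
  0+1 = 1
  1+0 = 1
  1+0 = 1
  1+0 = 1
  0+1 = 1
  1+0 = 1
  1+1 = 0 carry 1
  1+0+1 = 0 carry 1
  1+0+1 = 0 carry 1
  1+0+1 = 0 carry 1
  0+1+1 = 0 carry 1
  0+1+1 = 0 carry 1
  1+0+1 = 0 carry 1
  0+1+1 = 0 carry 1
  1+0+1 = 0 carry 1
  1+1+1 = 1 carry 1
  1+0+1 = 0 carry 1
  0+1+1 = 0 carry 1
  0+1+1 = 0 carry 1
  0+0+1 = 1
  0+1 = 1
  1+1 = 0 carry 1
  1+1+1 = 1 carry 1
  final carry 1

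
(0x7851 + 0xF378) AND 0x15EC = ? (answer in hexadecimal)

0x1C8

Add column by column in base 16, right to left:
  1+8 = 9
  5+7 = C
  8+3 = B
  7+F = 6 carry 1
  final carry 1
Sum = 0x16BC9; now AND with 0x15EC:
  1&0=0, 6&1=0, B&5=1, C&E=C, 9&C=8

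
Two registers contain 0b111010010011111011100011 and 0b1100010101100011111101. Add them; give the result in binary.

0b1000110101001011111100000

Add column by column in base 2, right to left:
  1+1 = 0 carry 1
  1+0+1 = 0 carry 1
  0+1+1 = 0 carry 1
  0+1+1 = 0 carry 1
  0+1+1 = 0 carry 1
  1+1+1 = 1 carry 1
  1+1+1 = 1 carry 1
  1+1+1 = 1 carry 1
  0+0+1 = 1
  1+0 = 1
  1+0 = 1
  1+1 = 0 carry 1
  1+1+1 = 1 carry 1
  1+0+1 = 0 carry 1
  0+1+1 = 0 carry 1
  0+0+1 = 1
  1+1 = 0 carry 1
  0+0+1 = 1
  0+0 = 0
  1+0 = 1
  0+1 = 1
  1+1 = 0 carry 1
  1+0+1 = 0 carry 1
  1+0+1 = 0 carry 1
  final carry 1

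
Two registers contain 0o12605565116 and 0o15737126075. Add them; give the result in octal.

0o30544713213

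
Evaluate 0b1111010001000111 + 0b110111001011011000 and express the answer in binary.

Add column by column in base 2, right to left:
  1+0 = 1
  1+0 = 1
  1+0 = 1
  0+1 = 1
  0+1 = 1
  0+0 = 0
  1+1 = 0 carry 1
  0+1+1 = 0 carry 1
  0+0+1 = 1
  0+1 = 1
  1+0 = 1
  0+0 = 0
  1+1 = 0 carry 1
  1+1+1 = 1 carry 1
  1+1+1 = 1 carry 1
  1+0+1 = 0 carry 1
  0+1+1 = 0 carry 1
  0+1+1 = 0 carry 1
  final carry 1

0b1000110011100011111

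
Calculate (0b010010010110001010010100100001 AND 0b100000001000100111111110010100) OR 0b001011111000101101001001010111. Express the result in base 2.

0b010010010110001010010100100001 AND 0b100000001000100111111110010100 = 0b000000000000000010010100000000.
Then OR with 0b001011111000101101001001010111.

0b1011111000101111011101010111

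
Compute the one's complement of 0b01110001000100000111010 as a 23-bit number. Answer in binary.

Invert each bit: 01110001000100000111010 → 10001110111011111000101.

0b10001110111011111000101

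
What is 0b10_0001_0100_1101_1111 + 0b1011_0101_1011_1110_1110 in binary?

Add column by column in base 2, right to left:
  1+0 = 1
  1+1 = 0 carry 1
  1+1+1 = 1 carry 1
  1+1+1 = 1 carry 1
  1+0+1 = 0 carry 1
  0+1+1 = 0 carry 1
  1+1+1 = 1 carry 1
  1+1+1 = 1 carry 1
  0+1+1 = 0 carry 1
  0+1+1 = 0 carry 1
  1+0+1 = 0 carry 1
  0+1+1 = 0 carry 1
  1+1+1 = 1 carry 1
  0+0+1 = 1
  0+1 = 1
  0+0 = 0
  0+1 = 1
  1+1 = 0 carry 1
  0+0+1 = 1
  0+1 = 1

0b11010111000011001101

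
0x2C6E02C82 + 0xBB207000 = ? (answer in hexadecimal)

Add column by column in base 16, right to left:
  2+0 = 2
  8+0 = 8
  C+0 = C
  2+7 = 9
  0+0 = 0
  E+2 = 0 carry 1
  6+B+1 = 2 carry 1
  C+B+1 = 8 carry 1
  2+0+1 = 3

0x382009C82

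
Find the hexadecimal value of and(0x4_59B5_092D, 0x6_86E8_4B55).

AND each hex digit independently (no carries):
  4&6=4, 5&8=0, 9&6=0, B&E=A, 5&8=0, 0&4=0, 9&B=9, 2&5=0, D&5=5

0x400A00905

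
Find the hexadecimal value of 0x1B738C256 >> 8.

0x1B738C2

Shifting right by 8 bits = 2 hex digits: drop the last 2.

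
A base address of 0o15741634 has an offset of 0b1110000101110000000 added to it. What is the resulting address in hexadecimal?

0x3ECF1C

0o15741634 = 0x37C39C in hexadecimal.
0b1110000101110000000 = 0x70B80 in hexadecimal.
Add column by column in base 16, right to left:
  C+0 = C
  9+8 = 1 carry 1
  3+B+1 = F
  C+0 = C
  7+7 = E
  3+0 = 3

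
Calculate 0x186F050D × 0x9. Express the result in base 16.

0xDBE72D75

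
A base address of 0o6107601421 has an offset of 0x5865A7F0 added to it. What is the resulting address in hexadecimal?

0x8984AB01

0o6107601421 = 0x311F0311 in hexadecimal.
Add column by column in base 16, right to left:
  1+0 = 1
  1+F = 0 carry 1
  3+7+1 = B
  0+A = A
  F+5 = 4 carry 1
  1+6+1 = 8
  1+8 = 9
  3+5 = 8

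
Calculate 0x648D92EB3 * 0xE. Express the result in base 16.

0x57FBE08DCA

Multiply each base-16 digit by 14, carrying:
  3×14 = 42 → write A carry 2
  B×14+2 = 156 → write C carry 9
  E×14+9 = 205 → write D carry 12
  2×14+12 = 40 → write 8 carry 2
  9×14+2 = 128 → write 0 carry 8
  D×14+8 = 190 → write E carry 11
  8×14+11 = 123 → write B carry 7
  4×14+7 = 63 → write F carry 3
  6×14+3 = 87 → write 7 carry 5
  remaining carry: 5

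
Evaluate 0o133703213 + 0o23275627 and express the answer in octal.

Add column by column in base 8, right to left:
  3+7 = 2 carry 1
  1+2+1 = 4
  2+6 = 0 carry 1
  3+5+1 = 1 carry 1
  0+7+1 = 0 carry 1
  7+2+1 = 2 carry 1
  3+3+1 = 7
  3+2 = 5
  1+0 = 1

0o157201042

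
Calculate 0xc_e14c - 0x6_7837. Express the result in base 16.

Subtract column by column in base 16:
  c-7 → 5
  4-3 → 1
  1-8 → 9 (borrow)
  e-7-1 → 6
  c-6 → 6

0x66915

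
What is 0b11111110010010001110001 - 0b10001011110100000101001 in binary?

0b1110010011110001001000

Subtract column by column in base 2:
  1-1 → 0
  0-0 → 0
  0-0 → 0
  0-1 → 1 (borrow)
  1-0-1 → 0
  1-1 → 0
  1-0 → 1
  0-0 → 0
  0-0 → 0
  0-0 → 0
  1-0 → 1
  0-1 → 1 (borrow)
  0-0-1 → 1 (borrow)
  1-1-1 → 1 (borrow)
  0-1-1 → 0 (borrow)
  0-1-1 → 0 (borrow)
  1-1-1 → 1 (borrow)
  1-0-1 → 0
  1-1 → 0
  1-0 → 1
  1-0 → 1
  1-0 → 1
  1-1 → 0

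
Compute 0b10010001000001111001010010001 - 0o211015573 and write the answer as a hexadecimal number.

0b10010001000001111001010010001 = 0x1220F291 in hexadecimal.
0o211015573 = 0x2241B7B in hexadecimal.
Subtract column by column in base 16:
  1-B → 6 (borrow)
  9-7-1 → 1
  2-B → 7 (borrow)
  F-1-1 → D
  0-4 → C (borrow)
  2-2-1 → F (borrow)
  2-2-1 → F (borrow)
  1-0-1 → 0

0xFFCD716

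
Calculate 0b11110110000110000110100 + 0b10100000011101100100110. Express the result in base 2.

Add column by column in base 2, right to left:
  0+0 = 0
  0+1 = 1
  1+1 = 0 carry 1
  0+0+1 = 1
  1+0 = 1
  1+1 = 0 carry 1
  0+0+1 = 1
  0+0 = 0
  0+1 = 1
  0+1 = 1
  1+0 = 1
  1+1 = 0 carry 1
  0+1+1 = 0 carry 1
  0+1+1 = 0 carry 1
  0+0+1 = 1
  0+0 = 0
  1+0 = 1
  1+0 = 1
  0+0 = 0
  1+0 = 1
  1+1 = 0 carry 1
  1+0+1 = 0 carry 1
  1+1+1 = 1 carry 1
  final carry 1

0b110010110100011101011010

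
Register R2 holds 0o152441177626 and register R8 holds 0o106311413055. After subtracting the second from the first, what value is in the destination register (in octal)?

Subtract column by column in base 8:
  6-5 → 1
  2-5 → 5 (borrow)
  6-0-1 → 5
  7-3 → 4
  7-1 → 6
  1-4 → 5 (borrow)
  1-1-1 → 7 (borrow)
  4-1-1 → 2
  4-3 → 1
  2-6 → 4 (borrow)
  5-0-1 → 4
  1-1 → 0

0o44127564551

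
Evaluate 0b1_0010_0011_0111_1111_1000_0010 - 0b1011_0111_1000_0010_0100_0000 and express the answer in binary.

0b11010111111110101000010

Subtract column by column in base 2:
  0-0 → 0
  1-0 → 1
  0-0 → 0
  0-0 → 0
  0-0 → 0
  0-0 → 0
  0-1 → 1 (borrow)
  1-0-1 → 0
  1-0 → 1
  1-1 → 0
  1-0 → 1
  1-0 → 1
  1-0 → 1
  1-0 → 1
  1-0 → 1
  0-1 → 1 (borrow)
  1-1-1 → 1 (borrow)
  1-1-1 → 1 (borrow)
  0-1-1 → 0 (borrow)
  0-0-1 → 1 (borrow)
  0-1-1 → 0 (borrow)
  1-1-1 → 1 (borrow)
  0-0-1 → 1 (borrow)
  0-1-1 → 0 (borrow)
  1-0-1 → 0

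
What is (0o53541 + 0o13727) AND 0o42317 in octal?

Add column by column in base 8, right to left:
  1+7 = 0 carry 1
  4+2+1 = 7
  5+7 = 4 carry 1
  3+3+1 = 7
  5+1 = 6
Sum = 0o67470; now AND with 0o42317:
  6&4=4, 7&2=2, 4&3=0, 7&1=1, 0&7=0

0o42010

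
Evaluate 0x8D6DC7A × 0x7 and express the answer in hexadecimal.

Multiply each base-16 digit by 7, carrying:
  A×7 = 70 → write 6 carry 4
  7×7+4 = 53 → write 5 carry 3
  C×7+3 = 87 → write 7 carry 5
  D×7+5 = 96 → write 0 carry 6
  6×7+6 = 48 → write 0 carry 3
  D×7+3 = 94 → write E carry 5
  8×7+5 = 61 → write D carry 3
  remaining carry: 3

0x3DE00756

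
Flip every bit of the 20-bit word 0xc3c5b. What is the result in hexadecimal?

0x3c3a4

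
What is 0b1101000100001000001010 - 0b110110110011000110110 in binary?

Subtract column by column in base 2:
  0-0 → 0
  1-1 → 0
  0-1 → 1 (borrow)
  1-0-1 → 0
  0-1 → 1 (borrow)
  0-1-1 → 0 (borrow)
  0-0-1 → 1 (borrow)
  0-0-1 → 1 (borrow)
  0-0-1 → 1 (borrow)
  1-1-1 → 1 (borrow)
  0-1-1 → 0 (borrow)
  0-0-1 → 1 (borrow)
  0-0-1 → 1 (borrow)
  0-1-1 → 0 (borrow)
  1-1-1 → 1 (borrow)
  0-0-1 → 1 (borrow)
  0-1-1 → 0 (borrow)
  0-1-1 → 0 (borrow)
  1-0-1 → 0
  0-1 → 1 (borrow)
  1-1-1 → 1 (borrow)
  1-0-1 → 0

0b110001101101111010100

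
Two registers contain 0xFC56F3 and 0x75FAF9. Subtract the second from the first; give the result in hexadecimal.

0x865BFA

Subtract column by column in base 16:
  3-9 → A (borrow)
  F-F-1 → F (borrow)
  6-A-1 → B (borrow)
  5-F-1 → 5 (borrow)
  C-5-1 → 6
  F-7 → 8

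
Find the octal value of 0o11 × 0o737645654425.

0o10336324420675

Multiply each base-8 digit by 9, carrying:
  5×9 = 45 → write 5 carry 5
  2×9+5 = 23 → write 7 carry 2
  4×9+2 = 38 → write 6 carry 4
  4×9+4 = 40 → write 0 carry 5
  5×9+5 = 50 → write 2 carry 6
  6×9+6 = 60 → write 4 carry 7
  5×9+7 = 52 → write 4 carry 6
  4×9+6 = 42 → write 2 carry 5
  6×9+5 = 59 → write 3 carry 7
  7×9+7 = 70 → write 6 carry 8
  3×9+8 = 35 → write 3 carry 4
  7×9+4 = 67 → write 3 carry 8
  remaining carry: 10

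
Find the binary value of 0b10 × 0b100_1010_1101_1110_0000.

0b10010101101111000000

Multiply each base-2 digit by 2, carrying:
  0×2 = 0 → write 0
  0×2 = 0 → write 0
  0×2 = 0 → write 0
  0×2 = 0 → write 0
  0×2 = 0 → write 0
  1×2 = 2 → write 0 carry 1
  1×2+1 = 3 → write 1 carry 1
  1×2+1 = 3 → write 1 carry 1
  1×2+1 = 3 → write 1 carry 1
  0×2+1 = 1 → write 1
  1×2 = 2 → write 0 carry 1
  1×2+1 = 3 → write 1 carry 1
  0×2+1 = 1 → write 1
  1×2 = 2 → write 0 carry 1
  0×2+1 = 1 → write 1
  1×2 = 2 → write 0 carry 1
  0×2+1 = 1 → write 1
  0×2 = 0 → write 0
  1×2 = 2 → write 0 carry 1
  remaining carry: 1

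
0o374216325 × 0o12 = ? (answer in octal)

0o4732620122

Multiply each base-8 digit by 10, carrying:
  5×10 = 50 → write 2 carry 6
  2×10+6 = 26 → write 2 carry 3
  3×10+3 = 33 → write 1 carry 4
  6×10+4 = 64 → write 0 carry 8
  1×10+8 = 18 → write 2 carry 2
  2×10+2 = 22 → write 6 carry 2
  4×10+2 = 42 → write 2 carry 5
  7×10+5 = 75 → write 3 carry 9
  3×10+9 = 39 → write 7 carry 4
  remaining carry: 4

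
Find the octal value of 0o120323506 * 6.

0o742365644

Multiply each base-8 digit by 6, carrying:
  6×6 = 36 → write 4 carry 4
  0×6+4 = 4 → write 4
  5×6 = 30 → write 6 carry 3
  3×6+3 = 21 → write 5 carry 2
  2×6+2 = 14 → write 6 carry 1
  3×6+1 = 19 → write 3 carry 2
  0×6+2 = 2 → write 2
  2×6 = 12 → write 4 carry 1
  1×6+1 = 7 → write 7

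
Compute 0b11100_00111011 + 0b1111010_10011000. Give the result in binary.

0b1001011011010011

Add column by column in base 2, right to left:
  1+0 = 1
  1+0 = 1
  0+0 = 0
  1+1 = 0 carry 1
  1+1+1 = 1 carry 1
  1+0+1 = 0 carry 1
  0+0+1 = 1
  0+1 = 1
  0+0 = 0
  0+1 = 1
  1+0 = 1
  1+1 = 0 carry 1
  1+1+1 = 1 carry 1
  0+1+1 = 0 carry 1
  0+1+1 = 0 carry 1
  final carry 1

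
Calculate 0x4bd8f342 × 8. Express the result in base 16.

Multiply each base-16 digit by 8, carrying:
  2×8 = 16 → write 0 carry 1
  4×8+1 = 33 → write 1 carry 2
  3×8+2 = 26 → write a carry 1
  f×8+1 = 121 → write 9 carry 7
  8×8+7 = 71 → write 7 carry 4
  d×8+4 = 108 → write c carry 6
  b×8+6 = 94 → write e carry 5
  4×8+5 = 37 → write 5 carry 2
  remaining carry: 2

0x25ec79a10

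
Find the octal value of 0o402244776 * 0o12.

0o5027161754

Multiply each base-8 digit by 10, carrying:
  6×10 = 60 → write 4 carry 7
  7×10+7 = 77 → write 5 carry 9
  7×10+9 = 79 → write 7 carry 9
  4×10+9 = 49 → write 1 carry 6
  4×10+6 = 46 → write 6 carry 5
  2×10+5 = 25 → write 1 carry 3
  2×10+3 = 23 → write 7 carry 2
  0×10+2 = 2 → write 2
  4×10 = 40 → write 0 carry 5
  remaining carry: 5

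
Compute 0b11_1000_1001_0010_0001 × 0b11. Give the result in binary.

0b10101001101101100011

Multiply each base-2 digit by 3, carrying:
  1×3 = 3 → write 1 carry 1
  0×3+1 = 1 → write 1
  0×3 = 0 → write 0
  0×3 = 0 → write 0
  0×3 = 0 → write 0
  1×3 = 3 → write 1 carry 1
  0×3+1 = 1 → write 1
  0×3 = 0 → write 0
  1×3 = 3 → write 1 carry 1
  0×3+1 = 1 → write 1
  0×3 = 0 → write 0
  1×3 = 3 → write 1 carry 1
  0×3+1 = 1 → write 1
  0×3 = 0 → write 0
  0×3 = 0 → write 0
  1×3 = 3 → write 1 carry 1
  1×3+1 = 4 → write 0 carry 2
  1×3+2 = 5 → write 1 carry 2
  remaining carry: 10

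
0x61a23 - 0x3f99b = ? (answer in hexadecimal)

Subtract column by column in base 16:
  3-b → 8 (borrow)
  2-9-1 → 8 (borrow)
  a-9-1 → 0
  1-f → 2 (borrow)
  6-3-1 → 2

0x22088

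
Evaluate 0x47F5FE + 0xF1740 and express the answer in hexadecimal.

Add column by column in base 16, right to left:
  E+0 = E
  F+4 = 3 carry 1
  5+7+1 = D
  F+1 = 0 carry 1
  7+F+1 = 7 carry 1
  4+0+1 = 5

0x570D3E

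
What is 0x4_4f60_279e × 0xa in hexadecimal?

0x2b19c18c2c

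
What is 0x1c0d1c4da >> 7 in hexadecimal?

0x381a389

7 bits is not a whole number of base-16 digits; in binary: 111000000110100011100010011011010 >> 7 = 11100000011010001110001001.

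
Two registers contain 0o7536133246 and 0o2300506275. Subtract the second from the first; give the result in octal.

Subtract column by column in base 8:
  6-5 → 1
  4-7 → 5 (borrow)
  2-2-1 → 7 (borrow)
  3-6-1 → 4 (borrow)
  3-0-1 → 2
  1-5 → 4 (borrow)
  6-0-1 → 5
  3-0 → 3
  5-3 → 2
  7-2 → 5

0o5235424751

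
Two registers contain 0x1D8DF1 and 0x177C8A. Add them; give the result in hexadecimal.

Add column by column in base 16, right to left:
  1+A = B
  F+8 = 7 carry 1
  D+C+1 = A carry 1
  8+7+1 = 0 carry 1
  D+7+1 = 5 carry 1
  1+1+1 = 3

0x350A7B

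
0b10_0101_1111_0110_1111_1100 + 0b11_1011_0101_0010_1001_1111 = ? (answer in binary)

Add column by column in base 2, right to left:
  0+1 = 1
  0+1 = 1
  1+1 = 0 carry 1
  1+1+1 = 1 carry 1
  1+1+1 = 1 carry 1
  1+0+1 = 0 carry 1
  1+0+1 = 0 carry 1
  1+1+1 = 1 carry 1
  0+0+1 = 1
  1+1 = 0 carry 1
  1+0+1 = 0 carry 1
  0+0+1 = 1
  1+1 = 0 carry 1
  1+0+1 = 0 carry 1
  1+1+1 = 1 carry 1
  1+0+1 = 0 carry 1
  1+1+1 = 1 carry 1
  0+1+1 = 0 carry 1
  1+0+1 = 0 carry 1
  0+1+1 = 0 carry 1
  0+1+1 = 0 carry 1
  1+1+1 = 1 carry 1
  final carry 1

0b11000010100100110011011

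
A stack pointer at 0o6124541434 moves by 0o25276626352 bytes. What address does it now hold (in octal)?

Add column by column in base 8, right to left:
  4+2 = 6
  3+5 = 0 carry 1
  4+3+1 = 0 carry 1
  1+6+1 = 0 carry 1
  4+2+1 = 7
  5+6 = 3 carry 1
  4+6+1 = 3 carry 1
  2+7+1 = 2 carry 1
  1+2+1 = 4
  6+5 = 3 carry 1
  0+2+1 = 3

0o33423370006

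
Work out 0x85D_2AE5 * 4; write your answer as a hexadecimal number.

Multiply each base-16 digit by 4, carrying:
  5×4 = 20 → write 4 carry 1
  E×4+1 = 57 → write 9 carry 3
  A×4+3 = 43 → write B carry 2
  2×4+2 = 10 → write A
  D×4 = 52 → write 4 carry 3
  5×4+3 = 23 → write 7 carry 1
  8×4+1 = 33 → write 1 carry 2
  remaining carry: 2

0x2174AB94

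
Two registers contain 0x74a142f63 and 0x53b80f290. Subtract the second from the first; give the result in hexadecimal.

Subtract column by column in base 16:
  3-0 → 3
  6-9 → d (borrow)
  f-2-1 → c
  2-f → 3 (borrow)
  4-0-1 → 3
  1-8 → 9 (borrow)
  a-b-1 → e (borrow)
  4-3-1 → 0
  7-5 → 2

0x20e933cd3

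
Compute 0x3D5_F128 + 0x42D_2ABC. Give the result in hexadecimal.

Add column by column in base 16, right to left:
  8+C = 4 carry 1
  2+B+1 = E
  1+A = B
  F+2 = 1 carry 1
  5+D+1 = 3 carry 1
  D+2+1 = 0 carry 1
  3+4+1 = 8

0x8031BE4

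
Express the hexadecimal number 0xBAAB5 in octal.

0o2725265

Expand each hex digit to 4 bits: B=1011 A=1010 A=1010 B=1011 5=0101.
Group the bits in threes: 010 111 010 101 010 110 101 → 2725265.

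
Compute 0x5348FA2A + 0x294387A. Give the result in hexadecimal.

0x55DD32A4

Add column by column in base 16, right to left:
  A+A = 4 carry 1
  2+7+1 = A
  A+8 = 2 carry 1
  F+3+1 = 3 carry 1
  8+4+1 = D
  4+9 = D
  3+2 = 5
  5+0 = 5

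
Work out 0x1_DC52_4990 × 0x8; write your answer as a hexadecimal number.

0xEE2924C80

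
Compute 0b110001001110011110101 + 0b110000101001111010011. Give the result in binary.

0b1100001111000011001000

Add column by column in base 2, right to left:
  1+1 = 0 carry 1
  0+1+1 = 0 carry 1
  1+0+1 = 0 carry 1
  0+0+1 = 1
  1+1 = 0 carry 1
  1+0+1 = 0 carry 1
  1+1+1 = 1 carry 1
  1+1+1 = 1 carry 1
  0+1+1 = 0 carry 1
  0+1+1 = 0 carry 1
  1+0+1 = 0 carry 1
  1+0+1 = 0 carry 1
  1+1+1 = 1 carry 1
  0+0+1 = 1
  0+1 = 1
  1+0 = 1
  0+0 = 0
  0+0 = 0
  0+0 = 0
  1+1 = 0 carry 1
  1+1+1 = 1 carry 1
  final carry 1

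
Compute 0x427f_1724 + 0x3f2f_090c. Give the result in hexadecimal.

Add column by column in base 16, right to left:
  4+c = 0 carry 1
  2+0+1 = 3
  7+9 = 0 carry 1
  1+0+1 = 2
  f+f = e carry 1
  7+2+1 = a
  2+f = 1 carry 1
  4+3+1 = 8

0x81ae2030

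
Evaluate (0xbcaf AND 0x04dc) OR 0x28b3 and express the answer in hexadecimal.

0xbcaf AND 0x04dc = 0x048c.
Then OR with 0x28b3.

0x2cbf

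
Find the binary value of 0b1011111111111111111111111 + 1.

0b1100000000000000000000000

The trailing 23 digits are 1 (max in base 2), so adding 1 cascades: they roll to 0 and the next digit up increments.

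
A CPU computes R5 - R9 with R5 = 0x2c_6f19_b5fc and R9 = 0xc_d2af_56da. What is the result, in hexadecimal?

0x1f9c6a5f22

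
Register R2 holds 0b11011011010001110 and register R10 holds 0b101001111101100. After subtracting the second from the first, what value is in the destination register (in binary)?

0b10110001010100010

Subtract column by column in base 2:
  0-0 → 0
  1-0 → 1
  1-1 → 0
  1-1 → 0
  0-0 → 0
  0-1 → 1 (borrow)
  0-1-1 → 0 (borrow)
  1-1-1 → 1 (borrow)
  0-1-1 → 0 (borrow)
  1-1-1 → 1 (borrow)
  1-0-1 → 0
  0-0 → 0
  1-1 → 0
  1-0 → 1
  0-1 → 1 (borrow)
  1-0-1 → 0
  1-0 → 1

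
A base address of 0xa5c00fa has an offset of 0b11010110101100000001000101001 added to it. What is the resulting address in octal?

0o4514401443

0xa5c00fa = 0o1227000372 in octal.
0b11010110101100000001000101001 = 0o3265401051 in octal.
Add column by column in base 8, right to left:
  2+1 = 3
  7+5 = 4 carry 1
  3+0+1 = 4
  0+1 = 1
  0+0 = 0
  0+4 = 4
  7+5 = 4 carry 1
  2+6+1 = 1 carry 1
  2+2+1 = 5
  1+3 = 4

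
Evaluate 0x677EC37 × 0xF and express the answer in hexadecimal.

0x6106D739

Multiply each base-16 digit by 15, carrying:
  7×15 = 105 → write 9 carry 6
  3×15+6 = 51 → write 3 carry 3
  C×15+3 = 183 → write 7 carry 11
  E×15+11 = 221 → write D carry 13
  7×15+13 = 118 → write 6 carry 7
  7×15+7 = 112 → write 0 carry 7
  6×15+7 = 97 → write 1 carry 6
  remaining carry: 6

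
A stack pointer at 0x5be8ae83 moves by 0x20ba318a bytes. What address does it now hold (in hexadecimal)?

Add column by column in base 16, right to left:
  3+a = d
  8+8 = 0 carry 1
  e+1+1 = 0 carry 1
  a+3+1 = e
  8+a = 2 carry 1
  e+b+1 = a carry 1
  b+0+1 = c
  5+2 = 7

0x7ca2e00d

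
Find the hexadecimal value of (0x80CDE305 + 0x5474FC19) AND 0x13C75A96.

0x11425A16

Add column by column in base 16, right to left:
  5+9 = E
  0+1 = 1
  3+C = F
  E+F = D carry 1
  D+4+1 = 2 carry 1
  C+7+1 = 4 carry 1
  0+4+1 = 5
  8+5 = D
Sum = 0xD542DF1E; now AND with 0x13C75A96:
  D&1=1, 5&3=1, 4&C=4, 2&7=2, D&5=5, F&A=A, 1&9=1, E&6=6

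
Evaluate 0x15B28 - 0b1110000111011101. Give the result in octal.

0o74513

0x15B28 = 0o255450 in octal.
0b1110000111011101 = 0o160735 in octal.
Subtract column by column in base 8:
  0-5 → 3 (borrow)
  5-3-1 → 1
  4-7 → 5 (borrow)
  5-0-1 → 4
  5-6 → 7 (borrow)
  2-1-1 → 0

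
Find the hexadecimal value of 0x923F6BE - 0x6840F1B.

0x29FE7A3

Subtract column by column in base 16:
  E-B → 3
  B-1 → A
  6-F → 7 (borrow)
  F-0-1 → E
  3-4 → F (borrow)
  2-8-1 → 9 (borrow)
  9-6-1 → 2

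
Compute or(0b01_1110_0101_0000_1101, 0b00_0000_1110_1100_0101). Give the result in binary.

0b011110111111001101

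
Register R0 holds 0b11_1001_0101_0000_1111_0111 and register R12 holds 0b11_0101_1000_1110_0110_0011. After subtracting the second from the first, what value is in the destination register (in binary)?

0b111100001010010100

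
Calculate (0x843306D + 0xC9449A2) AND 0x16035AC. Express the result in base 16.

Add column by column in base 16, right to left:
  D+2 = F
  6+A = 0 carry 1
  0+9+1 = A
  3+4 = 7
  3+4 = 7
  4+9 = D
  8+C = 4 carry 1
  final carry 1
Sum = 0x14D77A0F; now AND with 0x16035AC:
  1&0=0, 4&1=0, D&6=4, 7&0=0, 7&3=3, A&5=0, 0&A=0, F&C=C

0x40300C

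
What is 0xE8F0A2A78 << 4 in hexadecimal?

0xE8F0A2A780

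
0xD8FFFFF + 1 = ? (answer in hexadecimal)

0xD900000

The trailing 5 digits are F (max in base 16), so adding 1 cascades: they roll to 0 and the next digit up increments.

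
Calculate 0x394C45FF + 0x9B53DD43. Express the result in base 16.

Add column by column in base 16, right to left:
  F+3 = 2 carry 1
  F+4+1 = 4 carry 1
  5+D+1 = 3 carry 1
  4+D+1 = 2 carry 1
  C+3+1 = 0 carry 1
  4+5+1 = A
  9+B = 4 carry 1
  3+9+1 = D

0xD4A02342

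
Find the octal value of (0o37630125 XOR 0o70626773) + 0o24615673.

0o73634551

First 0o37630125 XOR 0o70626773 = 0o47016656.
Add column by column in base 8, right to left:
  6+3 = 1 carry 1
  5+7+1 = 5 carry 1
  6+6+1 = 5 carry 1
  6+5+1 = 4 carry 1
  1+1+1 = 3
  0+6 = 6
  7+4 = 3 carry 1
  4+2+1 = 7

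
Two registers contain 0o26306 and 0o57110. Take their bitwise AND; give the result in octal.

0o06100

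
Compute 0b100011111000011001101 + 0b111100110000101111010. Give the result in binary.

0b1100000101001001000111

Add column by column in base 2, right to left:
  1+0 = 1
  0+1 = 1
  1+0 = 1
  1+1 = 0 carry 1
  0+1+1 = 0 carry 1
  0+1+1 = 0 carry 1
  1+1+1 = 1 carry 1
  1+0+1 = 0 carry 1
  0+1+1 = 0 carry 1
  0+0+1 = 1
  0+0 = 0
  0+0 = 0
  1+0 = 1
  1+1 = 0 carry 1
  1+1+1 = 1 carry 1
  1+0+1 = 0 carry 1
  1+0+1 = 0 carry 1
  0+1+1 = 0 carry 1
  0+1+1 = 0 carry 1
  0+1+1 = 0 carry 1
  1+1+1 = 1 carry 1
  final carry 1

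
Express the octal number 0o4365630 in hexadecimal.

0x11eb98

Each octal digit is 3 bits: 4=100 3=011 6=110 5=101 6=110 3=011 0=000.
Group the bits into nibbles: 0001 0001 1110 1011 1001 1000 → 11eb98.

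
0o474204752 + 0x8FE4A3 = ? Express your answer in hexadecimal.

0o474204752 = 0x4F109EA in hexadecimal.
Add column by column in base 16, right to left:
  A+3 = D
  E+A = 8 carry 1
  9+4+1 = E
  0+E = E
  1+F = 0 carry 1
  F+8+1 = 8 carry 1
  4+0+1 = 5

0x580EE8D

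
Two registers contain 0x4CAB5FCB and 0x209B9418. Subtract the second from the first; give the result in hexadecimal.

0x2C0FCBB3

Subtract column by column in base 16:
  B-8 → 3
  C-1 → B
  F-4 → B
  5-9 → C (borrow)
  B-B-1 → F (borrow)
  A-9-1 → 0
  C-0 → C
  4-2 → 2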